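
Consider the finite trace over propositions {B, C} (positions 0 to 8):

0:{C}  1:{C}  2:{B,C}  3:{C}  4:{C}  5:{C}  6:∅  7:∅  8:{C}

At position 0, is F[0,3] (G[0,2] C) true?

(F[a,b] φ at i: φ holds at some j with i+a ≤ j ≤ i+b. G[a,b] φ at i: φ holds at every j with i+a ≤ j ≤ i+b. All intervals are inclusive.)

Check G[0,2] C at each j in [0,3]:
  j=0: holds on [0,2]
  j=1: holds on [1,3]
  j=2: holds on [2,4]
  j=3: holds on [3,5]
Found at j=0 → formula holds.

True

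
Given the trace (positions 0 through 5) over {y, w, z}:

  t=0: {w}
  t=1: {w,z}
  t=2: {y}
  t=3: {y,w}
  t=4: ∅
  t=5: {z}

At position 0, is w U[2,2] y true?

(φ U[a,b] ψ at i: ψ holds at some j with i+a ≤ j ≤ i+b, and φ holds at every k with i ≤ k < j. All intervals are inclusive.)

Yes

Need some j in [2,2] with y, and w at every k in [0,j-1].
  j=2: y holds; w holds at every k in [0,1] → satisfied.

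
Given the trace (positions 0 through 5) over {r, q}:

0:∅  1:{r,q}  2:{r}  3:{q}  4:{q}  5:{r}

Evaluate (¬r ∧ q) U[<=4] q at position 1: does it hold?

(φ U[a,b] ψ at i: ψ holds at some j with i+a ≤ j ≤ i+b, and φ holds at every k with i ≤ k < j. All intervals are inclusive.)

Need some j in [1,5] with q, and (¬r ∧ q) at every k in [1,j-1].
  j=1: q holds; no prefix to check → satisfied.

Holds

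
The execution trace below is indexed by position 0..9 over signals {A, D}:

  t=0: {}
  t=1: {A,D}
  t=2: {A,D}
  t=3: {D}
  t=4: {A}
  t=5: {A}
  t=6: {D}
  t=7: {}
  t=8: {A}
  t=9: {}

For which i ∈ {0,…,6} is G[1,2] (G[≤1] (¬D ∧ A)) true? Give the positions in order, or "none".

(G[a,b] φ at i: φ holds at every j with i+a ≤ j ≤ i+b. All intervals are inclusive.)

Evaluate at each i in [0,6]:
  i=0: ✗ (fails at j=1)
  i=1: ✗ (fails at j=2)
  i=2: ✗ (fails at j=3)
  i=3: ✗ (fails at j=5)
  i=4: ✗ (fails at j=5)
  i=5: ✗ (fails at j=6)
  i=6: ✗ (fails at j=7)

none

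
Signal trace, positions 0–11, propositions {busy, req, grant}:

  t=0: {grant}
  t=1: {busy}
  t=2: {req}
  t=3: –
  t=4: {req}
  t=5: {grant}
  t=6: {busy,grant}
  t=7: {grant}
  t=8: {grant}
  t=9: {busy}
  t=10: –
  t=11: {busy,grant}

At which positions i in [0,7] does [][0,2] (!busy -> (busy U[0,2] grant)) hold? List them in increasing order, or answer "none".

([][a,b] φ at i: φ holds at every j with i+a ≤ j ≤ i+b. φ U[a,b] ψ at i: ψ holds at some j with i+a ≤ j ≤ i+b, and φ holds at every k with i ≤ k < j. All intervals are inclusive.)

5, 6, 7

Evaluate at each i in [0,7]:
  i=0: ✗ (fails at j=2)
  i=1: ✗ (fails at j=2)
  i=2: ✗ (fails at j=2)
  i=3: ✗ (fails at j=3)
  i=4: ✗ (fails at j=4)
  i=5: ✓ (all of [5,7])
  i=6: ✓ (all of [6,8])
  i=7: ✓ (all of [7,9])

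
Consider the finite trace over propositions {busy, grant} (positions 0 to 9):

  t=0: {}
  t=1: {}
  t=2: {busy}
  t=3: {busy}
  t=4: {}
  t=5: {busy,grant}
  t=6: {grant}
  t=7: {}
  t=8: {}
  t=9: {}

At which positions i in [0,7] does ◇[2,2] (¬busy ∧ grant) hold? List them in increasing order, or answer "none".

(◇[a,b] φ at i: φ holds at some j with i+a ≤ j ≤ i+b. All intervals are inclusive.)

Evaluate at each i in [0,7]:
  i=0: ✗ (none in [2,2])
  i=1: ✗ (none in [3,3])
  i=2: ✗ (none in [4,4])
  i=3: ✗ (none in [5,5])
  i=4: ✓ (witness j=6)
  i=5: ✗ (none in [7,7])
  i=6: ✗ (none in [8,8])
  i=7: ✗ (none in [9,9])

4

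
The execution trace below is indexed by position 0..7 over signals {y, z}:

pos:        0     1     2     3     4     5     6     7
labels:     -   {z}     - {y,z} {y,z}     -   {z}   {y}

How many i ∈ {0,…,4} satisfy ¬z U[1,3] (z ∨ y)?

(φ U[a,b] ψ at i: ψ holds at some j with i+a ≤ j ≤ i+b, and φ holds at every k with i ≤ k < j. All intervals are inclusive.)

Evaluate at each i in [0,4]:
  i=0: ✓ (rhs at j=1; lhs holds on [0,0])
  i=1: ✗ (lhs fails at k=1 before rhs at j=3)
  i=2: ✓ (rhs at j=3; lhs holds on [2,2])
  i=3: ✗ (lhs fails at k=3 before rhs at j=4)
  i=4: ✗ (lhs fails at k=4 before rhs at j=6)
Positions where it holds: {0, 2} → 2.

2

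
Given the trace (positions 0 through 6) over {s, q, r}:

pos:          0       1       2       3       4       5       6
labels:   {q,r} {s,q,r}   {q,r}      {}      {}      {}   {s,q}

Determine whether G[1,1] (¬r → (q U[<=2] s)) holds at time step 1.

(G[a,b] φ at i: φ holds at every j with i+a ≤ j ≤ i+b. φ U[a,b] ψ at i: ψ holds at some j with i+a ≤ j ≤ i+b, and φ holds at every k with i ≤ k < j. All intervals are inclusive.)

Holds

Check (¬r → (q U[<=2] s)) at every j in [2,2]:
  j=2: antecedent false → ✓
All positions satisfy it → formula holds.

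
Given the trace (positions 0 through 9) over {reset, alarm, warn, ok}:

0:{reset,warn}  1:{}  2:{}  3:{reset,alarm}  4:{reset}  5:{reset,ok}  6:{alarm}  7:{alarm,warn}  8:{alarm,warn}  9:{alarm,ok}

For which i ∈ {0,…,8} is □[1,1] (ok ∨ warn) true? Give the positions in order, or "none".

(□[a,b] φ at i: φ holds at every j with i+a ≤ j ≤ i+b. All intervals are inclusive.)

4, 6, 7, 8

Evaluate at each i in [0,8]:
  i=0: ✗ (fails at j=1)
  i=1: ✗ (fails at j=2)
  i=2: ✗ (fails at j=3)
  i=3: ✗ (fails at j=4)
  i=4: ✓ (all of [5,5])
  i=5: ✗ (fails at j=6)
  i=6: ✓ (all of [7,7])
  i=7: ✓ (all of [8,8])
  i=8: ✓ (all of [9,9])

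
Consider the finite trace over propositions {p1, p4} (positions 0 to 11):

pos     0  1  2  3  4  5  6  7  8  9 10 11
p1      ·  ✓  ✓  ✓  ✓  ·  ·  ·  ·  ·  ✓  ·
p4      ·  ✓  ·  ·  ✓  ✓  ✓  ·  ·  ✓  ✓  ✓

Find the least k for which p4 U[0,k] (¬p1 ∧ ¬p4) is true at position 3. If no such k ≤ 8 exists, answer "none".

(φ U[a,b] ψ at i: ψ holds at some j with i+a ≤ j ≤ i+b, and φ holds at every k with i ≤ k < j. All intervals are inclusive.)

none

Need earliest j ≥ 3 with (¬p1 ∧ ¬p4), and p4 at every k in [3,j-1].
  j=3: rhs fails.
  j=4: rhs fails.
  j=5: rhs fails.
  j=6: rhs fails.
  j=7: rhs holds but lhs fails at k=3.
  j=8: rhs holds but lhs fails at k=3.
  j=9: rhs fails.
  j=10: rhs fails.
  j=11: rhs fails.
No witness within the range → none.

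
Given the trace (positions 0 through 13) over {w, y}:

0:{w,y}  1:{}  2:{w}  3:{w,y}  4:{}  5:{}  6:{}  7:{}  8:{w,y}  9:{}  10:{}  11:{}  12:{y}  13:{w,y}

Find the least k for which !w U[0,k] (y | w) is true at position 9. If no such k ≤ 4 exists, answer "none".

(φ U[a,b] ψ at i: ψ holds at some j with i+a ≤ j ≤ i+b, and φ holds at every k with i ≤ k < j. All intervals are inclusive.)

Need earliest j ≥ 9 with (y | w), and !w at every k in [9,j-1].
  j=9: rhs fails.
  j=10: rhs fails.
  j=11: rhs fails.
  j=12: rhs holds; lhs holds on [9,11]. k = 3.

3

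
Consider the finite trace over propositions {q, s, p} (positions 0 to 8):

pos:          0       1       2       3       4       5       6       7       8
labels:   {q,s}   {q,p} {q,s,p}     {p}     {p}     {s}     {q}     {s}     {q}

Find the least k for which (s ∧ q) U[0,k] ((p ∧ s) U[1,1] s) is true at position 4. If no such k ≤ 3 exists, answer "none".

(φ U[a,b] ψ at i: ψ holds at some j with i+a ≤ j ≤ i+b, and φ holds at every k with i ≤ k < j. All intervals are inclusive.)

Need earliest j ≥ 4 with ((p ∧ s) U[1,1] s), and (s ∧ q) at every k in [4,j-1].
  j=4: rhs fails.
  j=5: rhs fails.
  j=6: rhs fails.
  j=7: rhs fails.
No witness within the range → none.

none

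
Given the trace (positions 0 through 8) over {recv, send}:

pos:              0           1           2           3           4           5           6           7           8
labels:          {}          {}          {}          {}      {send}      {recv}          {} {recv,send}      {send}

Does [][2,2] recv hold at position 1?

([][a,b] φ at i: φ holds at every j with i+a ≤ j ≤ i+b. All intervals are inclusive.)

Check recv at every j in [3,3]:
  j=3: false
Fails at j=3 → formula fails.

False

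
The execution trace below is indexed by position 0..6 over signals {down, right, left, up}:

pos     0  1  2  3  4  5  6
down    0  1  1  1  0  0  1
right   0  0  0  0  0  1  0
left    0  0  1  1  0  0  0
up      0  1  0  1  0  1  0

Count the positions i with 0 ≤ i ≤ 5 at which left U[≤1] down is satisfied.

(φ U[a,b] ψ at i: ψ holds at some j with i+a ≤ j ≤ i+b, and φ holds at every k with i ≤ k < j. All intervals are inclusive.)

Evaluate at each i in [0,5]:
  i=0: ✗ (lhs fails at k=0 before rhs at j=1)
  i=1: ✓ (rhs at j=1)
  i=2: ✓ (rhs at j=2)
  i=3: ✓ (rhs at j=3)
  i=4: ✗ (no rhs in [4,5])
  i=5: ✗ (lhs fails at k=5 before rhs at j=6)
Positions where it holds: {1, 2, 3} → 3.

3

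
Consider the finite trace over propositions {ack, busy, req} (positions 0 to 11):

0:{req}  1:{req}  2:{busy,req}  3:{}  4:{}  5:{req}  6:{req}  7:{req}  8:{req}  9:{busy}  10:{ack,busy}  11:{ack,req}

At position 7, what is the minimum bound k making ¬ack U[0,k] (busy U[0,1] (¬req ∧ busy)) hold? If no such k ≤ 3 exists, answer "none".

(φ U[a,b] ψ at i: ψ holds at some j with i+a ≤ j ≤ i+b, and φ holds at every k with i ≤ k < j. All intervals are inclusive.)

2

Need earliest j ≥ 7 with (busy U[0,1] (¬req ∧ busy)), and ¬ack at every k in [7,j-1].
  j=7: rhs fails.
  j=8: rhs fails.
  j=9: rhs holds; lhs holds on [7,8]. k = 2.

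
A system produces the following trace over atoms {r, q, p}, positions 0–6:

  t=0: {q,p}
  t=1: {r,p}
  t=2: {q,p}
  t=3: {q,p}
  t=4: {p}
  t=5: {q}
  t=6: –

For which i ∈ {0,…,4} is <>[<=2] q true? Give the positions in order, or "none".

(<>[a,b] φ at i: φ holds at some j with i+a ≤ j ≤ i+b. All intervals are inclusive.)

Evaluate at each i in [0,4]:
  i=0: ✓ (witness j=0)
  i=1: ✓ (witness j=2)
  i=2: ✓ (witness j=2)
  i=3: ✓ (witness j=3)
  i=4: ✓ (witness j=5)

0, 1, 2, 3, 4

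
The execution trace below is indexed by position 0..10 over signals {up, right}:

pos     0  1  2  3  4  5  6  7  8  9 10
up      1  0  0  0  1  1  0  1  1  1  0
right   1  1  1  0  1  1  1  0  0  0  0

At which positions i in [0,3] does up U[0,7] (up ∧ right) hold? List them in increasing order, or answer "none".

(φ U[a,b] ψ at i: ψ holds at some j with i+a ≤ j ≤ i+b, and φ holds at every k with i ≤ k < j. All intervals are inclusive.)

0

Evaluate at each i in [0,3]:
  i=0: ✓ (rhs at j=0)
  i=1: ✗ (lhs fails at k=1 before rhs at j=4)
  i=2: ✗ (lhs fails at k=2 before rhs at j=4)
  i=3: ✗ (lhs fails at k=3 before rhs at j=4)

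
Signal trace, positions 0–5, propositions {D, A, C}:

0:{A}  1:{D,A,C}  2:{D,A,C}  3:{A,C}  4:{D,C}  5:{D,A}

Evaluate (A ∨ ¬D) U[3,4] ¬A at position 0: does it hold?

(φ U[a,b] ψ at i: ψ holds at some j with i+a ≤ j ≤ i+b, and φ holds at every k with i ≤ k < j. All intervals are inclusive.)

Holds

Need some j in [3,4] with ¬A, and (A ∨ ¬D) at every k in [0,j-1].
  j=3: ¬A false.
  j=4: ¬A holds; (A ∨ ¬D) holds at every k in [0,3] → satisfied.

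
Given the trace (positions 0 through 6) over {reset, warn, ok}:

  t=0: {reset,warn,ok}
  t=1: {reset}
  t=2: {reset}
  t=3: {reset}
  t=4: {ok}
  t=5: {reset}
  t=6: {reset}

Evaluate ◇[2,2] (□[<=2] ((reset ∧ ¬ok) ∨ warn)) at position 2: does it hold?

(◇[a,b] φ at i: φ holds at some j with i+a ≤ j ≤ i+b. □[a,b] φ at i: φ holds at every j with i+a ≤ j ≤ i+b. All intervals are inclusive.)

No

Check □[<=2] ((reset ∧ ¬ok) ∨ warn) at each j in [4,4]:
  j=4: fails at 4
No position in the window satisfies it → formula fails.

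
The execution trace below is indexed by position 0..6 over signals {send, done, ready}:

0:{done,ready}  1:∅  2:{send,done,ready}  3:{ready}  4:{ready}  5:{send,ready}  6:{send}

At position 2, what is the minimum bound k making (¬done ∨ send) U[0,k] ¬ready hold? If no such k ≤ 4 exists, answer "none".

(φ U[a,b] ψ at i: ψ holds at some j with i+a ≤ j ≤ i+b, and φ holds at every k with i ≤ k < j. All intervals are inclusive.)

Need earliest j ≥ 2 with ¬ready, and (¬done ∨ send) at every k in [2,j-1].
  j=2: rhs fails.
  j=3: rhs fails.
  j=4: rhs fails.
  j=5: rhs fails.
  j=6: rhs holds; lhs holds on [2,5]. k = 4.

4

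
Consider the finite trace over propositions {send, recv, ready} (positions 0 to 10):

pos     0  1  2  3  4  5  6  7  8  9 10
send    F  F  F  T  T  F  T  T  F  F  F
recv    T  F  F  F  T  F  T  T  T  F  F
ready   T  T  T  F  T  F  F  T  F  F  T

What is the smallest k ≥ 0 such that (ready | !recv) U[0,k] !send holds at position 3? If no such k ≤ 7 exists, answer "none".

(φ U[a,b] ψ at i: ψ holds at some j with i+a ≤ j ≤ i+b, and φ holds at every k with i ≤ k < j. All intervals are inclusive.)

2

Need earliest j ≥ 3 with !send, and (ready | !recv) at every k in [3,j-1].
  j=3: rhs fails.
  j=4: rhs fails.
  j=5: rhs holds; lhs holds on [3,4]. k = 2.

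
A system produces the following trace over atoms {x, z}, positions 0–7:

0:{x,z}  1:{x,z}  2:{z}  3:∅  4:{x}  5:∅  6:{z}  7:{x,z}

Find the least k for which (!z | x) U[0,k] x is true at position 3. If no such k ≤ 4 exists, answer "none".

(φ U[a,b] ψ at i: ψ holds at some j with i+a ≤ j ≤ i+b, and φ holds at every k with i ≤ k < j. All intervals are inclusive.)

Need earliest j ≥ 3 with x, and (!z | x) at every k in [3,j-1].
  j=3: rhs fails.
  j=4: rhs holds; lhs holds on [3,3]. k = 1.

1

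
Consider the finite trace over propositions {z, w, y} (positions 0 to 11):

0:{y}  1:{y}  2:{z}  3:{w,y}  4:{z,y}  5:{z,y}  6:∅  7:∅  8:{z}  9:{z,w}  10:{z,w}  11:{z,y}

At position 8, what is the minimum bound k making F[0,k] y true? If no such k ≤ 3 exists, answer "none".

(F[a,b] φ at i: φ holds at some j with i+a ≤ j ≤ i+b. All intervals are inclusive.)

3

Scan j = 8,9,… for y:
  j=8: fails
  j=9: fails
  j=10: fails
  j=11: holds
First hit at j=11, so smallest k = 11-8 = 3.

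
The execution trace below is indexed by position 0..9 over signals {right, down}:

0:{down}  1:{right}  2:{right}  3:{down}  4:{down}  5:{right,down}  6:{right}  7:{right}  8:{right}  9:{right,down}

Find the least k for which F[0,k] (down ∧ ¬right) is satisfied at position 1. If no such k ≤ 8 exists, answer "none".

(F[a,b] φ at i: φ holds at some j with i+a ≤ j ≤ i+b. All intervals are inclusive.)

Scan j = 1,2,… for (down ∧ ¬right):
  j=1: fails
  j=2: fails
  j=3: holds
First hit at j=3, so smallest k = 3-1 = 2.

2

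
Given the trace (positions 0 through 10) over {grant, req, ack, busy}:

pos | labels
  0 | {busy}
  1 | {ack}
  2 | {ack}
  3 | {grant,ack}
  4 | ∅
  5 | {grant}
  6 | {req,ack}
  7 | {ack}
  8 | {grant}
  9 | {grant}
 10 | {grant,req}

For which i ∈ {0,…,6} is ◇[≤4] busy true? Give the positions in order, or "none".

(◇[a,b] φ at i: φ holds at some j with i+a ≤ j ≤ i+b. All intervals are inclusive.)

0

Evaluate at each i in [0,6]:
  i=0: ✓ (witness j=0)
  i=1: ✗ (none in [1,5])
  i=2: ✗ (none in [2,6])
  i=3: ✗ (none in [3,7])
  i=4: ✗ (none in [4,8])
  i=5: ✗ (none in [5,9])
  i=6: ✗ (none in [6,10])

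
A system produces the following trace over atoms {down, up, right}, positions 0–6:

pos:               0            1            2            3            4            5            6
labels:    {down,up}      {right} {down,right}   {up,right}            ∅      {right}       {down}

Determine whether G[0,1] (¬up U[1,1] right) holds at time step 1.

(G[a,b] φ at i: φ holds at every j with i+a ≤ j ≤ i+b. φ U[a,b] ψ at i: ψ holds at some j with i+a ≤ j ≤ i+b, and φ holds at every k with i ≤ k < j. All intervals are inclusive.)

Check (¬up U[1,1] right) at every j in [1,2]:
  j=1: holds
  j=2: holds
All positions satisfy it → formula holds.

Yes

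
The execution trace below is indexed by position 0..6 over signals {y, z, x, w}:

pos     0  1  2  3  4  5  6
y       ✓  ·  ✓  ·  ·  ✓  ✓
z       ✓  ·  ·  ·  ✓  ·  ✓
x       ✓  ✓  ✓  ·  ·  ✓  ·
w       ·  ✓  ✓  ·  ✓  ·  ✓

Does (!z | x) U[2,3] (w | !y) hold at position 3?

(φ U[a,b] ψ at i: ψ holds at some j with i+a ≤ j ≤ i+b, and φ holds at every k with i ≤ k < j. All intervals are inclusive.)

False

Need some j in [5,6] with (w | !y), and (!z | x) at every k in [3,j-1].
  j=5: (w | !y) false.
  j=6: (w | !y) holds, but (!z | x) fails at k=4 → not this j.
No j in the window works → until fails.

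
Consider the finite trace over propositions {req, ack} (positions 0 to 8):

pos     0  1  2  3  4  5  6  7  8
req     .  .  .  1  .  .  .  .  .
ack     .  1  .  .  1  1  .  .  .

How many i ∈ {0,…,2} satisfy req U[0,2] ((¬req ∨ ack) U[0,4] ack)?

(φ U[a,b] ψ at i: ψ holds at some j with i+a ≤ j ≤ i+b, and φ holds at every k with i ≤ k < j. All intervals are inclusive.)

Evaluate at each i in [0,2]:
  i=0: ✓ (rhs at j=0)
  i=1: ✓ (rhs at j=1)
  i=2: ✗ (lhs fails at k=2 before rhs at j=4)
Positions where it holds: {0, 1} → 2.

2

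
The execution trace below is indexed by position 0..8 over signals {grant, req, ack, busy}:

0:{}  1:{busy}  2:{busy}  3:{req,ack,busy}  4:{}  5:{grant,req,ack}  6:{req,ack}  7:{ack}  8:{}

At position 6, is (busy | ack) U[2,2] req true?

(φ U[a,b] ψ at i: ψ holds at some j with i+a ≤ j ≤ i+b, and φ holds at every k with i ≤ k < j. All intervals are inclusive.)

False

Need some j in [8,8] with req, and (busy | ack) at every k in [6,j-1].
  j=8: req false.
No j in the window works → until fails.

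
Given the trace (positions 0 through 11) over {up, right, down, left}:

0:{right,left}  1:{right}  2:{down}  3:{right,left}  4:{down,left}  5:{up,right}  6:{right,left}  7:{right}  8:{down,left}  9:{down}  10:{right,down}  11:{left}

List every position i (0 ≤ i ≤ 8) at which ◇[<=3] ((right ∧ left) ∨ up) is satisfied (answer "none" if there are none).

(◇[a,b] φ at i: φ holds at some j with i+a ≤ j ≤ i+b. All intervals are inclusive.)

Evaluate at each i in [0,8]:
  i=0: ✓ (witness j=0)
  i=1: ✓ (witness j=3)
  i=2: ✓ (witness j=3)
  i=3: ✓ (witness j=3)
  i=4: ✓ (witness j=5)
  i=5: ✓ (witness j=5)
  i=6: ✓ (witness j=6)
  i=7: ✗ (none in [7,10])
  i=8: ✗ (none in [8,11])

0, 1, 2, 3, 4, 5, 6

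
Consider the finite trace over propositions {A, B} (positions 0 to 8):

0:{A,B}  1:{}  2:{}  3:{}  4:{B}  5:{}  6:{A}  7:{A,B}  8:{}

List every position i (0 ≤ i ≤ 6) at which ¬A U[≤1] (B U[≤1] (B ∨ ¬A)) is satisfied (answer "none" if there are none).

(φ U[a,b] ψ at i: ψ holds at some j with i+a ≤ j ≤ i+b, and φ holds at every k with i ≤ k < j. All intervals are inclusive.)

0, 1, 2, 3, 4, 5

Evaluate at each i in [0,6]:
  i=0: ✓ (rhs at j=0)
  i=1: ✓ (rhs at j=1)
  i=2: ✓ (rhs at j=2)
  i=3: ✓ (rhs at j=3)
  i=4: ✓ (rhs at j=4)
  i=5: ✓ (rhs at j=5)
  i=6: ✗ (lhs fails at k=6 before rhs at j=7)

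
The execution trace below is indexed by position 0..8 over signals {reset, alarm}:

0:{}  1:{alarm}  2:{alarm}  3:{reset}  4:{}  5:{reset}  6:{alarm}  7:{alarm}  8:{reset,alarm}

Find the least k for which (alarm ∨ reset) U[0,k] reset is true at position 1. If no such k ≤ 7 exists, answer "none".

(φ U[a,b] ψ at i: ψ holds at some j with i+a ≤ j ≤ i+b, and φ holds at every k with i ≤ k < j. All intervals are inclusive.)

2

Need earliest j ≥ 1 with reset, and (alarm ∨ reset) at every k in [1,j-1].
  j=1: rhs fails.
  j=2: rhs fails.
  j=3: rhs holds; lhs holds on [1,2]. k = 2.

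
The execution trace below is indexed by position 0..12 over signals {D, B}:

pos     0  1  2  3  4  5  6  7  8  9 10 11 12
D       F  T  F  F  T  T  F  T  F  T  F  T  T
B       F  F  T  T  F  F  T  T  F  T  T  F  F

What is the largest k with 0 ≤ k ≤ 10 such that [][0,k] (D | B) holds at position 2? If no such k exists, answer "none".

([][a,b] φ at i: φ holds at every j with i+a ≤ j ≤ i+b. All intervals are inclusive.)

5

(D | B) must hold from j=2 onward; find where it first fails.
  j=2: holds
  j=3: holds
  j=4: holds
  j=5: holds
  j=6: holds
  j=7: holds
  j=8: fails
Holds on [2,7], so largest k = 5.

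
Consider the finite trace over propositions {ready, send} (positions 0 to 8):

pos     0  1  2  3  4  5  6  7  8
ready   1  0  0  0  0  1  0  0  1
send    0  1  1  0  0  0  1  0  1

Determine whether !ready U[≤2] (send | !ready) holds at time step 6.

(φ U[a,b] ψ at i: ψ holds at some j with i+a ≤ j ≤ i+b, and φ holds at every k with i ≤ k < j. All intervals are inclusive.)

True

Need some j in [6,8] with (send | !ready), and !ready at every k in [6,j-1].
  j=6: (send | !ready) holds; no prefix to check → satisfied.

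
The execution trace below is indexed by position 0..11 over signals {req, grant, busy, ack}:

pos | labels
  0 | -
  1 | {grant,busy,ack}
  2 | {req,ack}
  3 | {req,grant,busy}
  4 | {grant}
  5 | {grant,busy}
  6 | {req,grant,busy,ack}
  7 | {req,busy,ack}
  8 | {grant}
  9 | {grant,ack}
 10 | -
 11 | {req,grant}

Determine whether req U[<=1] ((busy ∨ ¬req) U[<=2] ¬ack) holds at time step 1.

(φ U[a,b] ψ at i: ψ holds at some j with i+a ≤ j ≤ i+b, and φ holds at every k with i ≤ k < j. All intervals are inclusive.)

False

Need some j in [1,2] with ((busy ∨ ¬req) U[<=2] ¬ack), and req at every k in [1,j-1].
  j=1: ((busy ∨ ¬req) U[<=2] ¬ack) — fails.
  j=2: ((busy ∨ ¬req) U[<=2] ¬ack) — fails.
No j in the window works → until fails.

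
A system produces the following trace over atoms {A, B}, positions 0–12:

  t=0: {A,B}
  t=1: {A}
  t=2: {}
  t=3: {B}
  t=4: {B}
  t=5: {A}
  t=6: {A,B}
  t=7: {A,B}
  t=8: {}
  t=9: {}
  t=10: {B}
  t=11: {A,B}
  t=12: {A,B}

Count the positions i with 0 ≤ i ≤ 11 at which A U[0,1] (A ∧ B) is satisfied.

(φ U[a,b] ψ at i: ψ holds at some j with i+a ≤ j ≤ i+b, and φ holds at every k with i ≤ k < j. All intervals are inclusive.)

Evaluate at each i in [0,11]:
  i=0: ✓ (rhs at j=0)
  i=1: ✗ (no rhs in [1,2])
  i=2: ✗ (no rhs in [2,3])
  i=3: ✗ (no rhs in [3,4])
  i=4: ✗ (no rhs in [4,5])
  i=5: ✓ (rhs at j=6; lhs holds on [5,5])
  i=6: ✓ (rhs at j=6)
  i=7: ✓ (rhs at j=7)
  i=8: ✗ (no rhs in [8,9])
  i=9: ✗ (no rhs in [9,10])
  i=10: ✗ (lhs fails at k=10 before rhs at j=11)
  i=11: ✓ (rhs at j=11)
Positions where it holds: {0, 5, 6, 7, 11} → 5.

5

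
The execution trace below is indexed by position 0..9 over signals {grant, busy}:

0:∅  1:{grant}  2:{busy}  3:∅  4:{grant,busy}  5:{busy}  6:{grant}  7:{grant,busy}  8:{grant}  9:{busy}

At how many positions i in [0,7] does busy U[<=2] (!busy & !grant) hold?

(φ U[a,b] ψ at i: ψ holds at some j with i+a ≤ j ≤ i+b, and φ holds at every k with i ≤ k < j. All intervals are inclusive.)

Evaluate at each i in [0,7]:
  i=0: ✓ (rhs at j=0)
  i=1: ✗ (lhs fails at k=1 before rhs at j=3)
  i=2: ✓ (rhs at j=3; lhs holds on [2,2])
  i=3: ✓ (rhs at j=3)
  i=4: ✗ (no rhs in [4,6])
  i=5: ✗ (no rhs in [5,7])
  i=6: ✗ (no rhs in [6,8])
  i=7: ✗ (no rhs in [7,9])
Positions where it holds: {0, 2, 3} → 3.

3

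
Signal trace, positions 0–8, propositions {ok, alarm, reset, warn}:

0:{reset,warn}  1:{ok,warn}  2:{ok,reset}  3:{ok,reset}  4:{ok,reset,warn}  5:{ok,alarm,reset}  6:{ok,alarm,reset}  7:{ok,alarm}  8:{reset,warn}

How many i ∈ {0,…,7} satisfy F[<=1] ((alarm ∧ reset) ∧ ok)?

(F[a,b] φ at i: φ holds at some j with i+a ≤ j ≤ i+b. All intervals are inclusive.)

Evaluate at each i in [0,7]:
  i=0: ✗ (none in [0,1])
  i=1: ✗ (none in [1,2])
  i=2: ✗ (none in [2,3])
  i=3: ✗ (none in [3,4])
  i=4: ✓ (witness j=5)
  i=5: ✓ (witness j=5)
  i=6: ✓ (witness j=6)
  i=7: ✗ (none in [7,8])
Positions where it holds: {4, 5, 6} → 3.

3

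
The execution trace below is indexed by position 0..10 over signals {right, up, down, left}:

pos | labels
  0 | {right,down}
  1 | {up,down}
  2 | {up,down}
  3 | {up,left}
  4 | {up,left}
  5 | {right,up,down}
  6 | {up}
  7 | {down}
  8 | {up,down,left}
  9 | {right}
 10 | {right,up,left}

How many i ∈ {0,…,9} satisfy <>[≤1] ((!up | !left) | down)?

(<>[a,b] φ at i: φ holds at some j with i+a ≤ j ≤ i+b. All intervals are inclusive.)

Evaluate at each i in [0,9]:
  i=0: ✓ (witness j=0)
  i=1: ✓ (witness j=1)
  i=2: ✓ (witness j=2)
  i=3: ✗ (none in [3,4])
  i=4: ✓ (witness j=5)
  i=5: ✓ (witness j=5)
  i=6: ✓ (witness j=6)
  i=7: ✓ (witness j=7)
  i=8: ✓ (witness j=8)
  i=9: ✓ (witness j=9)
Positions where it holds: {0, 1, 2, 4, 5, 6, 7, 8, 9} → 9.

9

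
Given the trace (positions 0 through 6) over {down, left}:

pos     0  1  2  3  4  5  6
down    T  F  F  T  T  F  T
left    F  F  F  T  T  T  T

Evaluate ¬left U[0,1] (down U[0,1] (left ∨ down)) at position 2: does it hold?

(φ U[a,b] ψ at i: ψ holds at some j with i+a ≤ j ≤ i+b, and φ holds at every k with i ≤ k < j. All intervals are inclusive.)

Need some j in [2,3] with (down U[0,1] (left ∨ down)), and ¬left at every k in [2,j-1].
  j=2: (down U[0,1] (left ∨ down)) — fails.
  j=3: (down U[0,1] (left ∨ down)) holds; ¬left holds at every k in [2,2] → satisfied.

True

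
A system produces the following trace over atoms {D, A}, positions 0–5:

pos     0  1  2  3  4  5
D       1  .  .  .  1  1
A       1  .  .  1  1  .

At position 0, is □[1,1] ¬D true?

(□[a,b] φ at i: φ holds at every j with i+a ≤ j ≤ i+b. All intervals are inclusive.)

Check ¬D at every j in [1,1]:
  j=1: true
All positions satisfy it → formula holds.

True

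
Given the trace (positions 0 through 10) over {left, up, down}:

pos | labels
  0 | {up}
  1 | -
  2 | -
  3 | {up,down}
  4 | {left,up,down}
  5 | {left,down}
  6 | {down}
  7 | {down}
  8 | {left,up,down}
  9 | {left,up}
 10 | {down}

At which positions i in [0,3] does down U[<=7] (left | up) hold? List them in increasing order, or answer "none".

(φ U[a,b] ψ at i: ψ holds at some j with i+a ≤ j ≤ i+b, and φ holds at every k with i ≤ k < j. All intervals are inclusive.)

Evaluate at each i in [0,3]:
  i=0: ✓ (rhs at j=0)
  i=1: ✗ (lhs fails at k=1 before rhs at j=3)
  i=2: ✗ (lhs fails at k=2 before rhs at j=3)
  i=3: ✓ (rhs at j=3)

0, 3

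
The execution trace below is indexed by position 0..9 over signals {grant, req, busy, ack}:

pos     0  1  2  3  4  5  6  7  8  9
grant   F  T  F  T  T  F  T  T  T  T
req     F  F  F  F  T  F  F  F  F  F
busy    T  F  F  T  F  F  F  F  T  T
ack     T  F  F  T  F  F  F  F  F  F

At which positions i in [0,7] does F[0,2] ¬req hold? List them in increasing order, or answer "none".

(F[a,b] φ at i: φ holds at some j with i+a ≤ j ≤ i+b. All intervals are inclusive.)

0, 1, 2, 3, 4, 5, 6, 7

Evaluate at each i in [0,7]:
  i=0: ✓ (witness j=0)
  i=1: ✓ (witness j=1)
  i=2: ✓ (witness j=2)
  i=3: ✓ (witness j=3)
  i=4: ✓ (witness j=5)
  i=5: ✓ (witness j=5)
  i=6: ✓ (witness j=6)
  i=7: ✓ (witness j=7)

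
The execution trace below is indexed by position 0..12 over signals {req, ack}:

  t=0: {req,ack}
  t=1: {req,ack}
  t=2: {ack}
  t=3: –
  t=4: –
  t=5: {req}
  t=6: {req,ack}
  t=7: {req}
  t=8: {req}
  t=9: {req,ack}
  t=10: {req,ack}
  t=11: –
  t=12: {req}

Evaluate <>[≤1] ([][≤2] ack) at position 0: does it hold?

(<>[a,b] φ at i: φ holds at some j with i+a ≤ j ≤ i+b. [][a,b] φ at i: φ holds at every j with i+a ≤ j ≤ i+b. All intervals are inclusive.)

Check [][≤2] ack at each j in [0,1]:
  j=0: holds on [0,2]
  j=1: fails at 3
Found at j=0 → formula holds.

Yes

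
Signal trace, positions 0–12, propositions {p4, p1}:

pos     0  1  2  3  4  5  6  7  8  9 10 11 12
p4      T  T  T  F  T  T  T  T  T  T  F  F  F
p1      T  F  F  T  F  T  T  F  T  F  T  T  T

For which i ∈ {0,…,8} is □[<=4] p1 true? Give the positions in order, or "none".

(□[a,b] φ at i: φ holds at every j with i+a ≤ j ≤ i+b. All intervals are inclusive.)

none

Evaluate at each i in [0,8]:
  i=0: ✗ (fails at j=1)
  i=1: ✗ (fails at j=1)
  i=2: ✗ (fails at j=2)
  i=3: ✗ (fails at j=4)
  i=4: ✗ (fails at j=4)
  i=5: ✗ (fails at j=7)
  i=6: ✗ (fails at j=7)
  i=7: ✗ (fails at j=7)
  i=8: ✗ (fails at j=9)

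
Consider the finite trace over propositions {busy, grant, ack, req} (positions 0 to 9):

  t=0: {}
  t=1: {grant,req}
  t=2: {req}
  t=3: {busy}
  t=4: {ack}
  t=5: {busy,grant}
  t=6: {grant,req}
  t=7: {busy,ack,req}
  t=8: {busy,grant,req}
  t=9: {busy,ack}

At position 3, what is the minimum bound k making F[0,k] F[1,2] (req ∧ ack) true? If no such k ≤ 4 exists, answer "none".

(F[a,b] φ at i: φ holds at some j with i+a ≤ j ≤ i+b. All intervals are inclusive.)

2

Scan j = 3,4,… for F[1,2] (req ∧ ack):
  j=3: fails
  j=4: fails
  j=5: holds
First hit at j=5, so smallest k = 5-3 = 2.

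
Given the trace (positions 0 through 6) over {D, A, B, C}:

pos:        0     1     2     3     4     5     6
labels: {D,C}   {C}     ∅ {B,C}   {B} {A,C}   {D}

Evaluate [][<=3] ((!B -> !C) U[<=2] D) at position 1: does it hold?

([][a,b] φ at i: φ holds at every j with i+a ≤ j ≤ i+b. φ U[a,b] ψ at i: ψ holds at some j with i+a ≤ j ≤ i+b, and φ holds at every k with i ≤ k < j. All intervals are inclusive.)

Check ((!B -> !C) U[<=2] D) at every j in [1,4]:
  j=1: fails
  j=2: fails
  j=3: fails
  j=4: fails
Fails at j=1 → formula fails.

False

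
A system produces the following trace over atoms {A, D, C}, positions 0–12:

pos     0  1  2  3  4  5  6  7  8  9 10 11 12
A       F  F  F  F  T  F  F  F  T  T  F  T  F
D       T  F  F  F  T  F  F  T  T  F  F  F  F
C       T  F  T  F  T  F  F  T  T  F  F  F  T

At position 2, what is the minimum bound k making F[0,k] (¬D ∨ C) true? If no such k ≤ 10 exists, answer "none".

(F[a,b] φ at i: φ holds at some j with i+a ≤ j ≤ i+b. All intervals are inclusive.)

0

Scan j = 2,3,… for (¬D ∨ C):
  j=2: holds
First hit at j=2, so smallest k = 2-2 = 0.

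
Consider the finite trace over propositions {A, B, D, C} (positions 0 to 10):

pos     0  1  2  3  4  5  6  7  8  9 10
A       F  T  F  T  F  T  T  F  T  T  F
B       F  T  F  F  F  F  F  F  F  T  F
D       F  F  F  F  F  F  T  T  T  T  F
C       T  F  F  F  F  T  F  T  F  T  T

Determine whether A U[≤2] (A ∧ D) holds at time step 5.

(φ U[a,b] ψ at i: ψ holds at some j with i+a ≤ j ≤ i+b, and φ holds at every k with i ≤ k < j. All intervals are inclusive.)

Need some j in [5,7] with (A ∧ D), and A at every k in [5,j-1].
  j=5: (A ∧ D) false.
  j=6: (A ∧ D) holds; A holds at every k in [5,5] → satisfied.

Holds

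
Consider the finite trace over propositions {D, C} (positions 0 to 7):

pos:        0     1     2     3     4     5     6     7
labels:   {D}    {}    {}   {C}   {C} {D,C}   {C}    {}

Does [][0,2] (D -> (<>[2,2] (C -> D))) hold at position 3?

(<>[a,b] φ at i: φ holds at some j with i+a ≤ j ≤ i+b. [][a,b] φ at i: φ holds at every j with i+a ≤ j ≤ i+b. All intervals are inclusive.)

Check (D -> (<>[2,2] (C -> D))) at every j in [3,5]:
  j=3: antecedent false → ✓
  j=4: antecedent false → ✓
  j=5: antecedent true; consequent holds (witness at 7) → ✓
All positions satisfy it → formula holds.

Holds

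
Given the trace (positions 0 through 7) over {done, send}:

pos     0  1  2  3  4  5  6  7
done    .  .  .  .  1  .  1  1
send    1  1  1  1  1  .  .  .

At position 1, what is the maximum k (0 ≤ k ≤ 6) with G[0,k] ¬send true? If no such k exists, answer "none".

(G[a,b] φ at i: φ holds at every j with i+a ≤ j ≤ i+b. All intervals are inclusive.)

¬send must hold from j=1 onward; find where it first fails.
  j=1: fails → no k works.

none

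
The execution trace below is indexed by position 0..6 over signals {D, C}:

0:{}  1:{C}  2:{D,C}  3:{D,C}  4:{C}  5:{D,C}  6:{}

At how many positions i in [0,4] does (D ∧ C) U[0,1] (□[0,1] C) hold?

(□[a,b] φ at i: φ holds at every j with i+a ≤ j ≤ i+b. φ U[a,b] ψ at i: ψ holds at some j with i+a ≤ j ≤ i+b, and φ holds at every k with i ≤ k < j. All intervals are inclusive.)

4

Evaluate at each i in [0,4]:
  i=0: ✗ (lhs fails at k=0 before rhs at j=1)
  i=1: ✓ (rhs at j=1)
  i=2: ✓ (rhs at j=2)
  i=3: ✓ (rhs at j=3)
  i=4: ✓ (rhs at j=4)
Positions where it holds: {1, 2, 3, 4} → 4.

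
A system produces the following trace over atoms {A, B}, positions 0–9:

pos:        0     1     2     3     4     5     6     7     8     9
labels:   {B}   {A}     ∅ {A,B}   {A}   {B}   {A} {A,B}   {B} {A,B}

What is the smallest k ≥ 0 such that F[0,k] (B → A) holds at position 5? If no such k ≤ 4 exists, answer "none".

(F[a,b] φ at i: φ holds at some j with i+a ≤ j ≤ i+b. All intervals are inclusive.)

1

Scan j = 5,6,… for (B → A):
  j=5: fails
  j=6: holds
First hit at j=6, so smallest k = 6-5 = 1.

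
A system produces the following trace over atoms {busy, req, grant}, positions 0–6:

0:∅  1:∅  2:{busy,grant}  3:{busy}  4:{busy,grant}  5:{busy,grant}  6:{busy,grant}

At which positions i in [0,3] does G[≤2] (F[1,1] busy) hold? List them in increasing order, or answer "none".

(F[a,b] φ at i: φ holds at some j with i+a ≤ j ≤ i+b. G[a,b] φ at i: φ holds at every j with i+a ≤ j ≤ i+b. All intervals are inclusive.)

Evaluate at each i in [0,3]:
  i=0: ✗ (fails at j=0)
  i=1: ✓ (all of [1,3])
  i=2: ✓ (all of [2,4])
  i=3: ✓ (all of [3,5])

1, 2, 3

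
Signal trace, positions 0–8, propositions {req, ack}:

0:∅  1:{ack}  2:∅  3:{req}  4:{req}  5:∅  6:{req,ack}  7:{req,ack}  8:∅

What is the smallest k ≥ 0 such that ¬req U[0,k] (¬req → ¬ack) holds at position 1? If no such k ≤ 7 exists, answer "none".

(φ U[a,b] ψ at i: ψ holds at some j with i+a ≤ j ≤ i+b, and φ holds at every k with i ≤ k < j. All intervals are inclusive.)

1

Need earliest j ≥ 1 with (¬req → ¬ack), and ¬req at every k in [1,j-1].
  j=1: rhs fails.
  j=2: rhs holds; lhs holds on [1,1]. k = 1.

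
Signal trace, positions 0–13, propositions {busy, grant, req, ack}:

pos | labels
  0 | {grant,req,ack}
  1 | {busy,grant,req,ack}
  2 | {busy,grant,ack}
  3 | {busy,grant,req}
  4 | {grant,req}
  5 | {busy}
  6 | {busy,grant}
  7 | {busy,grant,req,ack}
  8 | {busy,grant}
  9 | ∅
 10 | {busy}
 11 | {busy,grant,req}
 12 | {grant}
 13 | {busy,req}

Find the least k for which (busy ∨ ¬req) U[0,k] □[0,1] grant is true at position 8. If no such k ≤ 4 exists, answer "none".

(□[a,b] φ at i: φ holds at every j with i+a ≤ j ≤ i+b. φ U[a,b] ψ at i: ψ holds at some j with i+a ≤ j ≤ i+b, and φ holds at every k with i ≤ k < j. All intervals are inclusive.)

Need earliest j ≥ 8 with □[0,1] grant, and (busy ∨ ¬req) at every k in [8,j-1].
  j=8: rhs fails.
  j=9: rhs fails.
  j=10: rhs fails.
  j=11: rhs holds; lhs holds on [8,10]. k = 3.

3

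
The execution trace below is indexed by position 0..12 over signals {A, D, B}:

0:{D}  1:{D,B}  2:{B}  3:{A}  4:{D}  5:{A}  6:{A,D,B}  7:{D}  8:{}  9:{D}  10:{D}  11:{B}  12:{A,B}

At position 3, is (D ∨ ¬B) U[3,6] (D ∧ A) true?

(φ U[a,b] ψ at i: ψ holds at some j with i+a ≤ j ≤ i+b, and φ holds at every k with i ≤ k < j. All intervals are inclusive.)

Need some j in [6,9] with (D ∧ A), and (D ∨ ¬B) at every k in [3,j-1].
  j=6: (D ∧ A) holds; (D ∨ ¬B) holds at every k in [3,5] → satisfied.

True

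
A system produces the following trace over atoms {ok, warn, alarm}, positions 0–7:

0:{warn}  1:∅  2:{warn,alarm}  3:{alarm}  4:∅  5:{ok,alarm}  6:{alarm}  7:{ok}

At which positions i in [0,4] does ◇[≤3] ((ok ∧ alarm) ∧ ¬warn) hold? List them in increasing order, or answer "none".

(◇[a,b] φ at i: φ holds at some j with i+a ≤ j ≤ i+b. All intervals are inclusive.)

2, 3, 4

Evaluate at each i in [0,4]:
  i=0: ✗ (none in [0,3])
  i=1: ✗ (none in [1,4])
  i=2: ✓ (witness j=5)
  i=3: ✓ (witness j=5)
  i=4: ✓ (witness j=5)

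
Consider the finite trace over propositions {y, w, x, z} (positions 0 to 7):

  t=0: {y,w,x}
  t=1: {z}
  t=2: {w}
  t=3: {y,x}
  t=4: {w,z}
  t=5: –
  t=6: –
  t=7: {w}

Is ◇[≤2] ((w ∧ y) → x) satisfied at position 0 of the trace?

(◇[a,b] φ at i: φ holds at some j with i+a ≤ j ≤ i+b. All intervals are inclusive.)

Check ((w ∧ y) → x) at each j in [0,2]:
  j=0: true
  j=1: true
  j=2: true
Found at j=0 → formula holds.

Yes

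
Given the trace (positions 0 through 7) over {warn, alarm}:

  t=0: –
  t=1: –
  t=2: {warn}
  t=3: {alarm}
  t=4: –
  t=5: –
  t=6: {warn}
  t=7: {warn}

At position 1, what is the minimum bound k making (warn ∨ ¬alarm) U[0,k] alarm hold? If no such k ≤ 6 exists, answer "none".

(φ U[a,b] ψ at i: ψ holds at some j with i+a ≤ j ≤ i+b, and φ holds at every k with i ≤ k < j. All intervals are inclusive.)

2

Need earliest j ≥ 1 with alarm, and (warn ∨ ¬alarm) at every k in [1,j-1].
  j=1: rhs fails.
  j=2: rhs fails.
  j=3: rhs holds; lhs holds on [1,2]. k = 2.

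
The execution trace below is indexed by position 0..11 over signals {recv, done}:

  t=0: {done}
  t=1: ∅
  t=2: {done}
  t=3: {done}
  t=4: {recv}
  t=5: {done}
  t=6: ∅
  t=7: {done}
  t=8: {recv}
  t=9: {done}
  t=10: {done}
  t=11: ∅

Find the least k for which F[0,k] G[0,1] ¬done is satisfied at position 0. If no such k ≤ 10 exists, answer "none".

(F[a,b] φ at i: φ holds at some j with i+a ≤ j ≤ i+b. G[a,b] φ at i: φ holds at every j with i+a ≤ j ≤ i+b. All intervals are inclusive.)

none

Scan j = 0,1,… for G[0,1] ¬done:
  j=0: fails
  j=1: fails
  j=2: fails
  j=3: fails
  j=4: fails
  j=5: fails
  j=6: fails
  j=7: fails
  j=8: fails
  j=9: fails
  j=10: fails
No j in [0,10] satisfies it → none.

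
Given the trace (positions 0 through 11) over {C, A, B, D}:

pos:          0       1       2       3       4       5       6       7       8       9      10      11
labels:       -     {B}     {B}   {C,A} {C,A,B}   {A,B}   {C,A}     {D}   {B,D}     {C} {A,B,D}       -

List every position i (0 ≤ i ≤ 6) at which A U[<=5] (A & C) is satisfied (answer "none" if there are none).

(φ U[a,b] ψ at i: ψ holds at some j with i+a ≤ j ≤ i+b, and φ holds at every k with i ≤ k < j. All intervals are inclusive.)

3, 4, 5, 6

Evaluate at each i in [0,6]:
  i=0: ✗ (lhs fails at k=0 before rhs at j=3)
  i=1: ✗ (lhs fails at k=1 before rhs at j=3)
  i=2: ✗ (lhs fails at k=2 before rhs at j=3)
  i=3: ✓ (rhs at j=3)
  i=4: ✓ (rhs at j=4)
  i=5: ✓ (rhs at j=6; lhs holds on [5,5])
  i=6: ✓ (rhs at j=6)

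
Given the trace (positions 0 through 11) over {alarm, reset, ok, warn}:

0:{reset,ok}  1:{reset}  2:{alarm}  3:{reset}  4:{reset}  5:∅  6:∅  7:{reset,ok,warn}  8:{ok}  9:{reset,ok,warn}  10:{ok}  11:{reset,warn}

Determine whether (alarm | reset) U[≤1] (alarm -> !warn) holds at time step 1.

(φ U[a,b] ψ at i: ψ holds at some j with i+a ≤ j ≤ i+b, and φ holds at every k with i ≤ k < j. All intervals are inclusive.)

Need some j in [1,2] with (alarm -> !warn), and (alarm | reset) at every k in [1,j-1].
  j=1: (alarm -> !warn) holds; no prefix to check → satisfied.

True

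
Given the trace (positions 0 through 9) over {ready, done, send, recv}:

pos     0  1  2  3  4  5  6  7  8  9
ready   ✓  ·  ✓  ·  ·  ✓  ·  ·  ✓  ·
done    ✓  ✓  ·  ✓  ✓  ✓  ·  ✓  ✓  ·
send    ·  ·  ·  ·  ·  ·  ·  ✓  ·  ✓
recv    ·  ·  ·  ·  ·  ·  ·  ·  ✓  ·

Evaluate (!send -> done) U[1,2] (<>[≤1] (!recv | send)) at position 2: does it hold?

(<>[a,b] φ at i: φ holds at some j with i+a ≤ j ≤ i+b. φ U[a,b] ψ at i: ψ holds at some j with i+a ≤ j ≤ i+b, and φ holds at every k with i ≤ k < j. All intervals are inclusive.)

No

Need some j in [3,4] with <>[≤1] (!recv | send), and (!send -> done) at every k in [2,j-1].
  j=3: <>[≤1] (!recv | send) holds, but (!send -> done) fails at k=2 → not this j.
  j=4: <>[≤1] (!recv | send) holds, but (!send -> done) fails at k=2 → not this j.
No j in the window works → until fails.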